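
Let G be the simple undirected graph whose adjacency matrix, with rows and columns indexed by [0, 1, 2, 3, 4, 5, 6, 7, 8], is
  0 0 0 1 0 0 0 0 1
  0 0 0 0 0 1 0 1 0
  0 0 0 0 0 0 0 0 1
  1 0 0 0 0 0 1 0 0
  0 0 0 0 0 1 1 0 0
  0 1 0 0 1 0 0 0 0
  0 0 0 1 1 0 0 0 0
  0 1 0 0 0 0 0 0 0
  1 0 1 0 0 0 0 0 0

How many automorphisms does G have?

2

The degree sequence is [2, 2, 1, 2, 2, 2, 2, 1, 2]; the two degree-1 vertices 2 and 7 are the ends of a path, so G = P_9. A path has exactly one nontrivial symmetry — reversal — giving Aut(G) of order 2.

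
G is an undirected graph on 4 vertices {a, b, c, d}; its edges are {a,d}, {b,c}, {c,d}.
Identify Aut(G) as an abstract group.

Z_2

The degree sequence is [1, 1, 2, 2]; the two degree-1 vertices a and b are the ends of a path, so G = P_4. The only nontrivial automorphism of a path is the end-to-end reflection, so Aut(G) ≅ Z_2.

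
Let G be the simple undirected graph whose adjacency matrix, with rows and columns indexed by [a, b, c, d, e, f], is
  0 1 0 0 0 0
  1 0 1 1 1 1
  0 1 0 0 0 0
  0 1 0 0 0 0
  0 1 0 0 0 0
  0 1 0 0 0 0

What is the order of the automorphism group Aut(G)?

Vertex b has degree 5 and every other vertex has degree 1, so G is the star K_{1,5} with centre b. The 5 leaves are pairwise interchangeable while the centre is fixed, giving Aut(G) = S_5.

120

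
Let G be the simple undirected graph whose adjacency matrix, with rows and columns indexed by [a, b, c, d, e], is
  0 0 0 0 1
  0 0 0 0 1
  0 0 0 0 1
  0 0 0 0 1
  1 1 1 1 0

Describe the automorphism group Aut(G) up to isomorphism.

S_4

Vertex e has degree 4 and every other vertex has degree 1, so G is the star K_{1,4} with centre e. The 4 leaves are pairwise interchangeable while the centre is fixed, giving Aut(G) = S_4.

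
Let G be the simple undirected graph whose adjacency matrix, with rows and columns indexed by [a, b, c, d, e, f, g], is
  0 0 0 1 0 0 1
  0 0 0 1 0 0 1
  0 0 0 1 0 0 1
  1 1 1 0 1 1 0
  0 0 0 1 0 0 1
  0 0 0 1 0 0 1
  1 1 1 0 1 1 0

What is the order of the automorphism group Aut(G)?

The vertices split by degree into {d, g} (degree 5) and {a, b, c, e, f} (degree 2); every edge runs between the two parts, so G is the complete bipartite graph K_{2,5}. Automorphisms preserve the bipartition setwise (since the parts differ in size) and act as S_5 × S_2 within it; |Aut| = 240.

240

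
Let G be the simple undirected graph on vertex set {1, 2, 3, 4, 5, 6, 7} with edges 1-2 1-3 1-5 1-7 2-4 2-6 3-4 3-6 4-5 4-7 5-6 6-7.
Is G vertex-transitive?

No

Automorphisms preserve degree, but G has vertices of degree 3 and vertices of degree 4; no automorphism maps one to the other, so G is not vertex-transitive.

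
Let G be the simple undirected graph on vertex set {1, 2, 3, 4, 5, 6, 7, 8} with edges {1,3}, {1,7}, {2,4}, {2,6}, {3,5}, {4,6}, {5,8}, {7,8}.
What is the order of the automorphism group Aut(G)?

60

G has two connected components, {1, 3, 5, 7, 8} and {2, 4, 6}; each is 2-regular, so G = C_5 ⊔ C_3. No automorphism exchanges components of different sizes, hence Aut(G) is the direct product D_3 × D_5, order 60.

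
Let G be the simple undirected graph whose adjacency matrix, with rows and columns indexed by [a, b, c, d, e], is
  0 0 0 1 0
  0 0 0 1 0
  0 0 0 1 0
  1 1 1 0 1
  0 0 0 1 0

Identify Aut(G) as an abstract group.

Vertex d has degree 4 and every other vertex has degree 1, so G is the star K_{1,4} with centre d. The 4 leaves are pairwise interchangeable while the centre is fixed, giving Aut(G) = S_4.

the symmetric group on 4 letters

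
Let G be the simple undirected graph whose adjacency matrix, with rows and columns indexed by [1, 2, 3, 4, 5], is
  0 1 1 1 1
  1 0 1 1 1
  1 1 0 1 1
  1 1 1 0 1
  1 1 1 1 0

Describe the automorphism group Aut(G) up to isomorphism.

S_5

All 5 vertices are pairwise adjacent: G = K_5. Any permutation of the 5 vertices preserves K_5, so Aut(K_5) = S_5 of order 5! = 120.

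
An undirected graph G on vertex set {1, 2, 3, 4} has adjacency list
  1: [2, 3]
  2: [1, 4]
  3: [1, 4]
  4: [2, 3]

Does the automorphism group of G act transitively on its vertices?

Yes

Every vertex has degree 2 and the graph is connected, so G is the 4-cycle C_4. The automorphisms of the 4-cycle are exactly the symmetries of a regular 4-gon: the dihedral group D_4, |D_4| = 8. Under this action every vertex can be carried to every other, so G is vertex-transitive.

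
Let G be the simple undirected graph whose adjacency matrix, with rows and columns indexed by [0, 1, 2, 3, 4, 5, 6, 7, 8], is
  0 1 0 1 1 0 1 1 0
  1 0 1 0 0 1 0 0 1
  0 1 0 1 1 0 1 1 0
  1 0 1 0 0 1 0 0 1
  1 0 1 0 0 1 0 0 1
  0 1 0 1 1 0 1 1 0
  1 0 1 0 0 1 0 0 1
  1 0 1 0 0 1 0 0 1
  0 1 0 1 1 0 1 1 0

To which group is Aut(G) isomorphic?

S_5 × S_4

The vertices split by degree into {0, 2, 5, 8} (degree 5) and {1, 3, 4, 6, 7} (degree 4); every edge runs between the two parts, so G is the complete bipartite graph K_{4,5}. Automorphisms preserve the bipartition setwise (since the parts differ in size) and act as S_5 × S_4 within it; |Aut| = 2880.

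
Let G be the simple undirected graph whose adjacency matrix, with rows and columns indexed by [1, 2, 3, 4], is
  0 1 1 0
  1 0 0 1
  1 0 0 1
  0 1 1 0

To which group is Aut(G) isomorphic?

the hyperoctahedral group B_2

G is 2-regular and bipartite on 2^2 = 4 vertices with girth 4; it is the hypercube graph Q_2. The symmetry group of the 2-cube is the hyperoctahedral group B_2 = Z_2 ≀ S_2, of order 2^2·2! = 8.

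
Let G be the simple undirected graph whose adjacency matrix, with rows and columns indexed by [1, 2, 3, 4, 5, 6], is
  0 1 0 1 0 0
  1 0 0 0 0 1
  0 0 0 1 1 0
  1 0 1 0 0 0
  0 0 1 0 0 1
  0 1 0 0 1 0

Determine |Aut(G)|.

12

G is 2-regular and connected on 6 vertices, i.e. the cycle C_6. C_6 has 6 rotations and 6 reflections, so Aut(C_6) ≅ D_6 of order 12.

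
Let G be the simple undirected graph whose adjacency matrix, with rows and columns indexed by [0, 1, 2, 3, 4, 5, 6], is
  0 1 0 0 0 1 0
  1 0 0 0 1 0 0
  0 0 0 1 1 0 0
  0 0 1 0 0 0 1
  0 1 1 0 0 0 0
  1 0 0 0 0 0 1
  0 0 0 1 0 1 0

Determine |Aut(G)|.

G is 2-regular and connected on 7 vertices, i.e. the cycle C_7. C_7 has 7 rotations and 7 reflections, so Aut(C_7) ≅ D_7 of order 14.

14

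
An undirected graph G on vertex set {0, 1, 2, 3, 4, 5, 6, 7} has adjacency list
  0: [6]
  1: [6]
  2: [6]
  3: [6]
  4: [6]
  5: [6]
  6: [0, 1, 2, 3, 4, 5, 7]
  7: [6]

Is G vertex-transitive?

No

Vertex 6 is the only vertex of degree 7, so every automorphism fixes it; G is not vertex-transitive.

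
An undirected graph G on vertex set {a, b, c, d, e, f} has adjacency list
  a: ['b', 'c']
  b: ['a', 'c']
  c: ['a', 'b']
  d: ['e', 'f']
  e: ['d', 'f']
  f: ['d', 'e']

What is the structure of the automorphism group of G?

D_3 ≀ Z_2

G has two connected components, {d, e, f} and {a, b, c}; each is 2-regular, so G = C_3 ⊔ C_3. With two isomorphic components, Aut(G) = Aut(C_3) ≀ S_2 = (D_3 × D_3) ⋊ Z_2: permute each cycle by D_3, then optionally swap the two cycles. Order 2·(2·3)² = 72.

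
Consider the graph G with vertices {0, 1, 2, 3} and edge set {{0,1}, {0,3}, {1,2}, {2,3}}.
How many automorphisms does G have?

8

G is 2-regular and bipartite on 2^2 = 4 vertices with girth 4; it is the hypercube graph Q_2. The symmetry group of the 2-cube is the hyperoctahedral group B_2 = Z_2 ≀ S_2, of order 2^2·2! = 8.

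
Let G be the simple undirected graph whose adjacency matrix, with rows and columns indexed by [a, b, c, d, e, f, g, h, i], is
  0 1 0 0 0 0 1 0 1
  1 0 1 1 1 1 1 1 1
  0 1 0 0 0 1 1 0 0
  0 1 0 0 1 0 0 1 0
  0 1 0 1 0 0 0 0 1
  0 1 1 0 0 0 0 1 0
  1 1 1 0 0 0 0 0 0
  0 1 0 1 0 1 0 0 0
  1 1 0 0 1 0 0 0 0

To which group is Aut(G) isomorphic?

D_8

Vertex b is the unique vertex of degree 8; the remaining 8 vertices each have degree 3 and induce a cycle, so G is the wheel on 9 vertices with hub b. With the hub fixed, the remaining symmetry is that of the rim cycle C_8, giving the dihedral group D_8.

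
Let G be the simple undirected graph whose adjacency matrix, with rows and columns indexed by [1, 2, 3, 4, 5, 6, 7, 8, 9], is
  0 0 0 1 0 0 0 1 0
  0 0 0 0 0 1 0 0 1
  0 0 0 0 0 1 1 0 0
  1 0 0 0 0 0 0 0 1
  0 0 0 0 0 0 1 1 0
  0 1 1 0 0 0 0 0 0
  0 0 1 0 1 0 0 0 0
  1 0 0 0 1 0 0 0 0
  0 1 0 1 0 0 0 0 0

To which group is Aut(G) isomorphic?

Every vertex has degree 2 and the graph is connected, so G is the 9-cycle C_9. C_9 has 9 rotations and 9 reflections, so Aut(C_9) ≅ D_9 of order 18.

the dihedral group of order 18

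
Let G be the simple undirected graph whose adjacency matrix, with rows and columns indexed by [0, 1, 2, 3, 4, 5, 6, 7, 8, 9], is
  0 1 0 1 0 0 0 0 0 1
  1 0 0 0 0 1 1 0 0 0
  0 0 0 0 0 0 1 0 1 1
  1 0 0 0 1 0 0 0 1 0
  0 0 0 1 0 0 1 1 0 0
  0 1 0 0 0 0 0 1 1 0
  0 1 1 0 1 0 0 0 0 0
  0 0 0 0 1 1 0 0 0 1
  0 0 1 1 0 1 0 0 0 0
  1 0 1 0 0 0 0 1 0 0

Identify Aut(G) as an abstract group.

S_5

G is 3-regular on 10 vertices with no triangles and no 4-cycles (girth 5): this is the Petersen graph. Viewing the Petersen graph as the Kneser graph K(5,2) — vertices are 2-subsets of {1,…,5}, edges join disjoint pairs — its automorphisms are exactly the permutations of the 5-element set, so Aut ≅ S_5 of order 120.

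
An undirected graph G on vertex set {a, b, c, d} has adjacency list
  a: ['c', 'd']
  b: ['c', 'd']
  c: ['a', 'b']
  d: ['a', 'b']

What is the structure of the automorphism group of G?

G is 2-regular and bipartite on 2^2 = 4 vertices with girth 4; it is the hypercube graph Q_2. Aut(Q_2) consists of the signed permutations of the 2 coordinate axes: 2! permutations times 2^2 sign flips, so |Aut| = 2^2·2! = 8.

D_4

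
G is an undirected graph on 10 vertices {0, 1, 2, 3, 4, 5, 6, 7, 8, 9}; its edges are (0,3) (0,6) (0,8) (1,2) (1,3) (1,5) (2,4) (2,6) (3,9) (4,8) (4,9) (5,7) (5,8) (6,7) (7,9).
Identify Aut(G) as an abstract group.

G is 3-regular on 10 vertices with no triangles and no 4-cycles (girth 5): this is the Petersen graph. It is a classical fact that the Petersen graph has automorphism group S_5 (order 120), arising from its description as the Kneser graph K(5,2).

S_5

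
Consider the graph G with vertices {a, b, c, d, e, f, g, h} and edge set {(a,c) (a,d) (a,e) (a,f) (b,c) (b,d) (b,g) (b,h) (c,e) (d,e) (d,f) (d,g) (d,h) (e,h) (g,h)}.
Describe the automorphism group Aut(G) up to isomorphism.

The degree sequence is [4, 4, 3, 6, 4, 2, 3, 4]. Checking the degree-preserving permutations of the vertex set shows that none except the identity preserves every edge, so Aut(G) is trivial.

{e}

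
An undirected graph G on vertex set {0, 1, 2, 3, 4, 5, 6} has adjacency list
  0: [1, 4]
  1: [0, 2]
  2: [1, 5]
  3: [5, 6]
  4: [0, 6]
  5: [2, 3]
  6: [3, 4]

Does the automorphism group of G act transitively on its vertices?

Every vertex has degree 2 and the graph is connected, so G is the 7-cycle C_7. The automorphisms of the 7-cycle are exactly the symmetries of a regular 7-gon: the dihedral group D_7, |D_7| = 14. Under this action every vertex can be carried to every other, so G is vertex-transitive.

Yes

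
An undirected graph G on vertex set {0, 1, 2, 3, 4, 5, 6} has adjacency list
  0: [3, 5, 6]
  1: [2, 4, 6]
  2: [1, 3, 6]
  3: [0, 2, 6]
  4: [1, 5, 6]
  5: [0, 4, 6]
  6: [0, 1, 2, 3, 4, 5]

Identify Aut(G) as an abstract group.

Vertex 6 is the unique vertex of degree 6; the remaining 6 vertices each have degree 3 and induce a cycle, so G is the wheel on 7 vertices with hub 6. With the hub fixed, the remaining symmetry is that of the rim cycle C_6, giving the dihedral group D_6.

D_6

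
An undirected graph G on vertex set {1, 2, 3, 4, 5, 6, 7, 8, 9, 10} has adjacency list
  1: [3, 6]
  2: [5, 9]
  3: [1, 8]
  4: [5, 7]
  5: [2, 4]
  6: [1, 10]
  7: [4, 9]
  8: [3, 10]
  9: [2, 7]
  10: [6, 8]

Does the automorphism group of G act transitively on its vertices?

Yes

G has two connected components, {1, 3, 6, 8, 10} and {2, 4, 5, 7, 9}; each is 2-regular, so G = C_5 ⊔ C_5. With two isomorphic components, Aut(G) = Aut(C_5) ≀ S_2 = (D_5 × D_5) ⋊ Z_2: permute each cycle by D_5, then optionally swap the two cycles. Order 2·(2·5)² = 200. This group acts transitively on the 10 vertices.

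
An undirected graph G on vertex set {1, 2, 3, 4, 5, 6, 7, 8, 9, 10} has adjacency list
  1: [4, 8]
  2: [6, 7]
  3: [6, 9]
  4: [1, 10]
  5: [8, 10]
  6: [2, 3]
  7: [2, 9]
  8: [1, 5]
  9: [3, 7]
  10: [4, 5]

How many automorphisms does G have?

200

G has two connected components, {2, 3, 6, 7, 9} and {1, 4, 5, 8, 10}; each is 2-regular, so G = C_5 ⊔ C_5. With two isomorphic components, Aut(G) = Aut(C_5) ≀ S_2 = (D_5 × D_5) ⋊ Z_2: permute each cycle by D_5, then optionally swap the two cycles. Order 2·(2·5)² = 200.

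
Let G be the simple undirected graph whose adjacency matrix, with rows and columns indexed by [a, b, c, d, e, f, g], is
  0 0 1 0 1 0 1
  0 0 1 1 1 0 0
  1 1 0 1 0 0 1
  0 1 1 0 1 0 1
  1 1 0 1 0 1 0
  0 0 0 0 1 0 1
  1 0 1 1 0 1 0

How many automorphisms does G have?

The degree sequence is [3, 3, 4, 4, 4, 2, 4]. Checking the degree-preserving permutations of the vertex set shows that none except the identity preserves every edge, so Aut(G) is trivial.

1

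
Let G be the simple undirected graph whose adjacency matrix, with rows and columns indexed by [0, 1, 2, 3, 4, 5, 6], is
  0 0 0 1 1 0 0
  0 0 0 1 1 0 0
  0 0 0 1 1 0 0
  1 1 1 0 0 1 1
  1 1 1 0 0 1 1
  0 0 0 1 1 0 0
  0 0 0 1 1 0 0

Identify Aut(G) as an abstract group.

The vertices split by degree into {3, 4} (degree 5) and {0, 1, 2, 5, 6} (degree 2); every edge runs between the two parts, so G is the complete bipartite graph K_{2,5}. Automorphisms preserve the bipartition setwise (since the parts differ in size) and act as S_2 × S_5 within it; |Aut| = 240.

S_2 × S_5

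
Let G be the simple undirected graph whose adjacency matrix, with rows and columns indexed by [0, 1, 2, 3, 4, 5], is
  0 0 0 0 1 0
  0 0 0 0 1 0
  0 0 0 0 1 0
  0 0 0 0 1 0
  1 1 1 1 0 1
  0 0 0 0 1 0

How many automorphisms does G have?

120

Vertex 4 has degree 5 and every other vertex has degree 1, so G is the star K_{1,5} with centre 4. Any automorphism fixes the centre and permutes the 5 leaves freely, so Aut(G) ≅ S_5 of order 5! = 120.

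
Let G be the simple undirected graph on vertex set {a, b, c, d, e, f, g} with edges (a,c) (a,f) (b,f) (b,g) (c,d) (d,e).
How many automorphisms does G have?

2

The degree sequence is [2, 2, 2, 2, 1, 2, 1]; the two degree-1 vertices e and g are the ends of a path, so G = P_7. A path has exactly one nontrivial symmetry — reversal — giving Aut(G) of order 2.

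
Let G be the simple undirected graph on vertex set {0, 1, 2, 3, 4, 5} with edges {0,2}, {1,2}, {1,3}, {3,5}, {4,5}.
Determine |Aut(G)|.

The degree sequence is [1, 2, 2, 2, 1, 2]; the two degree-1 vertices 0 and 4 are the ends of a path, so G = P_6. The only nontrivial automorphism of a path is the end-to-end reflection, so Aut(G) ≅ Z_2.

2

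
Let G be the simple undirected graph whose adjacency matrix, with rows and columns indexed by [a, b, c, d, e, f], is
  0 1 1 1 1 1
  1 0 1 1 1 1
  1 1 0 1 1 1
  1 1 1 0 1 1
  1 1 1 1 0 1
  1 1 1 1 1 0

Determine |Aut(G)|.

720

Every vertex has degree 5, so G is the complete graph K_6. Every bijection on the vertex set is an automorphism of K_6; hence Aut(K_6) ≅ S_6, order 720.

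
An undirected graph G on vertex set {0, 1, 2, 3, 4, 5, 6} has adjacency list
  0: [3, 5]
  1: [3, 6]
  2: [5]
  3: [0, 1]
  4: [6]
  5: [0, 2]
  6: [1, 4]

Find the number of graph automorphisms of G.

2

The degree sequence is [2, 2, 1, 2, 1, 2, 2]; the two degree-1 vertices 2 and 4 are the ends of a path, so G = P_7. The only nontrivial automorphism of a path is the end-to-end reflection, so Aut(G) ≅ Z_2.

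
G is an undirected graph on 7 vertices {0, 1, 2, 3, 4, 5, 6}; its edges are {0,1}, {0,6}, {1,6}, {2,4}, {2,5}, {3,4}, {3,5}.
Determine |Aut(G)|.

G has two connected components, {2, 3, 4, 5} and {0, 1, 6}; each is 2-regular, so G = C_4 ⊔ C_3. No automorphism exchanges components of different sizes, hence Aut(G) is the direct product D_4 × D_3, order 48.

48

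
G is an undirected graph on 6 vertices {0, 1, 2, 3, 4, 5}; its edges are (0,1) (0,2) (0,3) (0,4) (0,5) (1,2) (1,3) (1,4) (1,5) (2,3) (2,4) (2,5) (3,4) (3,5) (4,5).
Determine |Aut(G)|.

Every vertex has degree 5, so G is the complete graph K_6. Every bijection on the vertex set is an automorphism of K_6; hence Aut(K_6) ≅ S_6, order 720.

720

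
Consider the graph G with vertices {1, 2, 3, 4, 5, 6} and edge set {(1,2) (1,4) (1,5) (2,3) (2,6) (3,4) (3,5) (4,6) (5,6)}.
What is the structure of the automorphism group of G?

S_3 ≀ Z_2

G is 3-regular and bipartite with parts {1, 3, 6} and {2, 4, 5} (each part is independent and every cross-pair is an edge), so G = K_{3,3}. Aut(K_{3,3}) is the wreath product S_3 ≀ Z_2: permute within each part, then optionally swap the parts; |Aut| = 2·(3!)² = 72.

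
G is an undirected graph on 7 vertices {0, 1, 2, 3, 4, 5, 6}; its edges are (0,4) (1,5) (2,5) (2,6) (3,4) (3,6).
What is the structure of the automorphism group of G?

Z_2

The degree sequence is [1, 1, 2, 2, 2, 2, 2]; the two degree-1 vertices 0 and 1 are the ends of a path, so G = P_7. A path has exactly one nontrivial symmetry — reversal — giving Aut(G) of order 2.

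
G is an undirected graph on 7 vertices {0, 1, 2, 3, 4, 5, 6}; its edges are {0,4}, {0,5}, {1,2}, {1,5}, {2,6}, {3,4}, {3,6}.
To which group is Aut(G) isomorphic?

the dihedral group of order 14

Every vertex has degree 2 and the graph is connected, so G is the 7-cycle C_7. The automorphisms of the 7-cycle are exactly the symmetries of a regular 7-gon: the dihedral group D_7, |D_7| = 14.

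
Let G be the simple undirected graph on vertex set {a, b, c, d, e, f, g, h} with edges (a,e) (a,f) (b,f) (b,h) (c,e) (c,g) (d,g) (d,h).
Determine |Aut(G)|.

G is 2-regular and connected on 8 vertices, i.e. the cycle C_8. C_8 has 8 rotations and 8 reflections, so Aut(C_8) ≅ D_8 of order 16.

16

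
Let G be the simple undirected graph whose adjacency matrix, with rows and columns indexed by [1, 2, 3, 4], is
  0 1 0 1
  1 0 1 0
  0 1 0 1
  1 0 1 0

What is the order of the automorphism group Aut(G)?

8

Every vertex has degree 2 and the graph is connected, so G is the 4-cycle C_4. The automorphisms of the 4-cycle are exactly the symmetries of a regular 4-gon: the dihedral group D_4, |D_4| = 8.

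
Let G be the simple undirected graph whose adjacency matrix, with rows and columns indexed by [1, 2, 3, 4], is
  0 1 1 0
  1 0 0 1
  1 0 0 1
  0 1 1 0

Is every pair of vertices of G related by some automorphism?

Every vertex has degree 2 and the graph is connected, so G is the 4-cycle C_4. C_4 has 4 rotations and 4 reflections, so Aut(C_4) ≅ D_4 of order 8. This group acts transitively on the 4 vertices.

Yes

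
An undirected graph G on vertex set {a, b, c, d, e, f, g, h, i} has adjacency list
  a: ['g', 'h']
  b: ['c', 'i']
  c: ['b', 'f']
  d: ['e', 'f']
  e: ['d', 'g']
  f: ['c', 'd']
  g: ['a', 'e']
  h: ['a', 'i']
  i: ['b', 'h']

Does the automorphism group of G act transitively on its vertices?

Yes

Every vertex has degree 2 and the graph is connected, so G is the 9-cycle C_9. The automorphisms of the 9-cycle are exactly the symmetries of a regular 9-gon: the dihedral group D_9, |D_9| = 18. Under this action every vertex can be carried to every other, so G is vertex-transitive.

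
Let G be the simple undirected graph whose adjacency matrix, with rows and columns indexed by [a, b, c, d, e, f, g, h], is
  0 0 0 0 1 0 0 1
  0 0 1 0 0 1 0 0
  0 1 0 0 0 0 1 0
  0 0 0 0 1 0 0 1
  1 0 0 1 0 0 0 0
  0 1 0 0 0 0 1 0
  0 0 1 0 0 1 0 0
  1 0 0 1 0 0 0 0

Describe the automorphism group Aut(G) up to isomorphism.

G has two connected components, {a, d, e, h} and {b, c, f, g}; each is 2-regular, so G = C_4 ⊔ C_4. Aut of a disjoint union of two copies of C_4 is the wreath product D_4 ≀ Z_2, of order 2·8² = 128.

(D_4 × D_4) ⋊ Z_2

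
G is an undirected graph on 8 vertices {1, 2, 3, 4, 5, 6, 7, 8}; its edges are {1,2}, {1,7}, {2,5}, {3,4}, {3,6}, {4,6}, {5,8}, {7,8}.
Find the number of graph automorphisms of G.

60

G has two connected components, {1, 2, 5, 7, 8} and {3, 4, 6}; each is 2-regular, so G = C_5 ⊔ C_3. No automorphism exchanges components of different sizes, hence Aut(G) is the direct product D_3 × D_5, order 60.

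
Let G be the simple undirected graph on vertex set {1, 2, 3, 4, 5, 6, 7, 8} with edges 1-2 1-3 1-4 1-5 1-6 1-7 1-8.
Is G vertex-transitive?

Vertex 1 is the only vertex of degree 7, so every automorphism fixes it; G is not vertex-transitive.

No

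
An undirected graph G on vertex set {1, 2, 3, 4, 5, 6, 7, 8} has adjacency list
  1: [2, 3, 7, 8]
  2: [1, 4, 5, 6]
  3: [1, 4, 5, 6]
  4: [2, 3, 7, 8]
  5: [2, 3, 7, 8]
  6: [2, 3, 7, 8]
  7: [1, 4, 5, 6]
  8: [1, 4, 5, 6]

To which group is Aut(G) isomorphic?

G is 4-regular and bipartite with parts {2, 3, 7, 8} and {1, 4, 5, 6} (each part is independent and every cross-pair is an edge), so G = K_{4,4}. Each part can be permuted independently (S_4 × S_4) and the two equal-size parts can also be swapped, giving (S_4 × S_4) ⋊ Z_2 of order 2·(4!)² = 1152.

(S_4 × S_4) ⋊ Z_2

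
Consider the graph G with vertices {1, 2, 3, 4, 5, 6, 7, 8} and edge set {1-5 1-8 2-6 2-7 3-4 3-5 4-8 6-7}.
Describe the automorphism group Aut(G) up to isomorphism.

G has two connected components, {1, 3, 4, 5, 8} and {2, 6, 7}; each is 2-regular, so G = C_5 ⊔ C_3. The components are non-isomorphic (different sizes), so Aut(G) = Aut(C_3) × Aut(C_5) = D_3 × D_5 of order 6·10 = 60.

D_3 × D_5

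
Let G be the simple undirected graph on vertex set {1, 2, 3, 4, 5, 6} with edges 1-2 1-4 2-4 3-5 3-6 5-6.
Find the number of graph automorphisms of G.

G has two connected components, {1, 2, 4} and {3, 5, 6}; each is 2-regular, so G = C_3 ⊔ C_3. With two isomorphic components, Aut(G) = Aut(C_3) ≀ S_2 = (D_3 × D_3) ⋊ Z_2: permute each cycle by D_3, then optionally swap the two cycles. Order 2·(2·3)² = 72.

72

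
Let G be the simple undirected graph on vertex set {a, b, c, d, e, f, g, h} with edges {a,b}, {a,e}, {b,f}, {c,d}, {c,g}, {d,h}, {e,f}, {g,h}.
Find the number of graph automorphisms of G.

128

G has two connected components, {c, d, g, h} and {a, b, e, f}; each is 2-regular, so G = C_4 ⊔ C_4. With two isomorphic components, Aut(G) = Aut(C_4) ≀ S_2 = (D_4 × D_4) ⋊ Z_2: permute each cycle by D_4, then optionally swap the two cycles. Order 2·(2·4)² = 128.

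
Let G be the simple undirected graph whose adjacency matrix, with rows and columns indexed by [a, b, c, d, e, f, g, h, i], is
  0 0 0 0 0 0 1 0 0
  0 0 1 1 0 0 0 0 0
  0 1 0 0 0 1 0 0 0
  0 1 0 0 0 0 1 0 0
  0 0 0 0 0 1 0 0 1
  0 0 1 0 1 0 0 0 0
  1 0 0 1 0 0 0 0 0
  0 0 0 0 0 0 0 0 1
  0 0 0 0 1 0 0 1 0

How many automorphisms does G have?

2

The degree sequence is [1, 2, 2, 2, 2, 2, 2, 1, 2]; the two degree-1 vertices a and h are the ends of a path, so G = P_9. The only nontrivial automorphism of a path is the end-to-end reflection, so Aut(G) ≅ Z_2.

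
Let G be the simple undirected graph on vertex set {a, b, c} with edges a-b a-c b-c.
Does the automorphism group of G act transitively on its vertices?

Yes

Every vertex has degree 2, so G is the complete graph K_3. Every bijection on the vertex set is an automorphism of K_3; hence Aut(K_3) ≅ S_3, order 6. This group acts transitively on the 3 vertices.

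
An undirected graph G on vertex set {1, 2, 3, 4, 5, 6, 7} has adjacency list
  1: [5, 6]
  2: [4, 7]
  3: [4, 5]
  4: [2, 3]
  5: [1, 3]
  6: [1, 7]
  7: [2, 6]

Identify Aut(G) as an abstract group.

Every vertex has degree 2 and the graph is connected, so G is the 7-cycle C_7. C_7 has 7 rotations and 7 reflections, so Aut(C_7) ≅ D_7 of order 14.

the dihedral group of order 14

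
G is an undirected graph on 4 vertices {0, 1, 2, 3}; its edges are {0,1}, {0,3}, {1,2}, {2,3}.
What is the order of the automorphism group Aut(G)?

8

G is 2-regular and bipartite on 2^2 = 4 vertices with girth 4; it is the hypercube graph Q_2. The symmetry group of the 2-cube is the hyperoctahedral group B_2 = Z_2 ≀ S_2, of order 2^2·2! = 8.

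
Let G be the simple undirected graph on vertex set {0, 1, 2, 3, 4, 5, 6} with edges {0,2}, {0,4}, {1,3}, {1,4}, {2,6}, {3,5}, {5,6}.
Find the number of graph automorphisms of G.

14

G is 2-regular and connected on 7 vertices, i.e. the cycle C_7. The automorphisms of the 7-cycle are exactly the symmetries of a regular 7-gon: the dihedral group D_7, |D_7| = 14.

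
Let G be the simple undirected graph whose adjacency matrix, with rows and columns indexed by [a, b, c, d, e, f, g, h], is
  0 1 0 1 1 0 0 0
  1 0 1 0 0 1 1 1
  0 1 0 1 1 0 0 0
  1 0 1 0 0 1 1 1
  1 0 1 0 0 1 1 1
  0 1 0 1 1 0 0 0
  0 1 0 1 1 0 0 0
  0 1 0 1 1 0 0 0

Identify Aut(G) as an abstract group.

S_3 × S_5

The vertices split by degree into {b, d, e} (degree 5) and {a, c, f, g, h} (degree 3); every edge runs between the two parts, so G is the complete bipartite graph K_{3,5}. Automorphisms preserve the bipartition setwise (since the parts differ in size) and act as S_3 × S_5 within it; |Aut| = 720.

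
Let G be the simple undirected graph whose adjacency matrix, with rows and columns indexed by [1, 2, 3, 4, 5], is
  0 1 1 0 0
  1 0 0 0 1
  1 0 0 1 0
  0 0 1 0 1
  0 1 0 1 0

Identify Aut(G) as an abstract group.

Every vertex has degree 2 and the graph is connected, so G is the 5-cycle C_5. C_5 has 5 rotations and 5 reflections, so Aut(C_5) ≅ D_5 of order 10.

the dihedral group of order 10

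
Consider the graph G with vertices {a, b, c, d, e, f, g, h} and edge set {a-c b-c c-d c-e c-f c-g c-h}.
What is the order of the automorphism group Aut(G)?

Vertex c has degree 7 and every other vertex has degree 1, so G is the star K_{1,7} with centre c. Any automorphism fixes the centre and permutes the 7 leaves freely, so Aut(G) ≅ S_7 of order 7! = 5040.

5040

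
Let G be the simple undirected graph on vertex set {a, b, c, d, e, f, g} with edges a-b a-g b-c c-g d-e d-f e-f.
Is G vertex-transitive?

G has two connected components, {a, b, c, g} and {d, e, f}; each is 2-regular, so G = C_4 ⊔ C_3. The orbit of a under Aut(G) is {a, b, c, g}, which does not contain d, so G is not vertex-transitive.

No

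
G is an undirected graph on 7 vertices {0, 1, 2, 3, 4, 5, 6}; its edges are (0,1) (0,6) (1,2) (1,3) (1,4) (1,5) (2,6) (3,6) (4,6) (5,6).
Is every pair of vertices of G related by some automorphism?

No

Automorphisms preserve degree, but G has vertices of degree 2 and vertices of degree 5; no automorphism maps one to the other, so G is not vertex-transitive.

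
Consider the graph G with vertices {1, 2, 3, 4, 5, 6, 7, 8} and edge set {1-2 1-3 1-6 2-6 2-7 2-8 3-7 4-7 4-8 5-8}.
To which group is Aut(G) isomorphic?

The degree sequence is [3, 4, 2, 2, 1, 2, 3, 3]. Checking the degree-preserving permutations of the vertex set shows that none except the identity preserves every edge, so Aut(G) is trivial.

1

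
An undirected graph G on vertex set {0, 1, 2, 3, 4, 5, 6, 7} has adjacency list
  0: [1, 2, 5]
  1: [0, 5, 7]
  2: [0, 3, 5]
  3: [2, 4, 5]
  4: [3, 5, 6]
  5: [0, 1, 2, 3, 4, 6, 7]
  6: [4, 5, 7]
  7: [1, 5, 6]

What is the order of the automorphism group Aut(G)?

14

Vertex 5 is the unique vertex of degree 7; the remaining 7 vertices each have degree 3 and induce a cycle, so G is the wheel on 8 vertices with hub 5. Every automorphism fixes the hub and acts on the rim 7-cycle, so Aut(G) ≅ Aut(C_7) = D_7 of order 14.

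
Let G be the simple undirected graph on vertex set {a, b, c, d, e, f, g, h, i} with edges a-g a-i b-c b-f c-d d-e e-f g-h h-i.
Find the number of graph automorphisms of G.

G has two connected components, {b, c, d, e, f} and {a, g, h, i}; each is 2-regular, so G = C_5 ⊔ C_4. No automorphism exchanges components of different sizes, hence Aut(G) is the direct product D_5 × D_4, order 80.

80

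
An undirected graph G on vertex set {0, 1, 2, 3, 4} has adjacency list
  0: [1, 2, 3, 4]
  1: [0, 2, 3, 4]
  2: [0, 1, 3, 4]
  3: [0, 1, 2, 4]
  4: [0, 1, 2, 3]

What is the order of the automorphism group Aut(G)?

Every vertex has degree 4, so G is the complete graph K_5. Every bijection on the vertex set is an automorphism of K_5; hence Aut(K_5) ≅ S_5, order 120.

120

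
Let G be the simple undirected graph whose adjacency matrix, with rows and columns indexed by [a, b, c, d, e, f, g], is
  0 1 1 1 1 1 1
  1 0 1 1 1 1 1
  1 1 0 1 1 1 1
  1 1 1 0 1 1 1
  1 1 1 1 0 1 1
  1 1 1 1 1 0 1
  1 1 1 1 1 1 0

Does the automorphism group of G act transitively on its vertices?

Every vertex has degree 6, so G is the complete graph K_7. Any permutation of the 7 vertices preserves K_7, so Aut(K_7) = S_7 of order 7! = 5040. This group acts transitively on the 7 vertices.

Yes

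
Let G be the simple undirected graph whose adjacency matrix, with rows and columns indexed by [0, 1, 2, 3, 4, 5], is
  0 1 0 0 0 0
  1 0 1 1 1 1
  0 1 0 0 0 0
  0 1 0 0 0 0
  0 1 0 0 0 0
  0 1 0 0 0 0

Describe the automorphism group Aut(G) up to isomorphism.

the symmetric group on 5 letters

Vertex 1 has degree 5 and every other vertex has degree 1, so G is the star K_{1,5} with centre 1. Any automorphism fixes the centre and permutes the 5 leaves freely, so Aut(G) ≅ S_5 of order 5! = 120.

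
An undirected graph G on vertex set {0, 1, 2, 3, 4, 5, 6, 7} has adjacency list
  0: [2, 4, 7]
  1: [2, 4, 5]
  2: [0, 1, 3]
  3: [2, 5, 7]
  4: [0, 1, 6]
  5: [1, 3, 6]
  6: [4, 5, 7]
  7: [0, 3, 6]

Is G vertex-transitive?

G is 3-regular and bipartite on 2^3 = 8 vertices with girth 4; it is the hypercube graph Q_3. The symmetry group of the 3-cube is the hyperoctahedral group B_3 = Z_2 ≀ S_3, of order 2^3·3! = 48. This group acts transitively on the 8 vertices.

Yes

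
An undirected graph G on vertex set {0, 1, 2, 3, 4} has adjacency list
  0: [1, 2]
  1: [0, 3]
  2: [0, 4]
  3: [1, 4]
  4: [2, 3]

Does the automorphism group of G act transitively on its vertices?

Every vertex has degree 2 and the graph is connected, so G is the 5-cycle C_5. The automorphisms of the 5-cycle are exactly the symmetries of a regular 5-gon: the dihedral group D_5, |D_5| = 10. Under this action every vertex can be carried to every other, so G is vertex-transitive.

Yes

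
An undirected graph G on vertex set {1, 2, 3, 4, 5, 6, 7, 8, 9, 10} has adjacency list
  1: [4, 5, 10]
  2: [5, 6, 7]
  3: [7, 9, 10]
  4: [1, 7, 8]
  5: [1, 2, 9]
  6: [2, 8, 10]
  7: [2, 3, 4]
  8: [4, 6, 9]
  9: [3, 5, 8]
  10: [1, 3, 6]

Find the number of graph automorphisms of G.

G is 3-regular on 10 vertices with no triangles and no 4-cycles (girth 5): this is the Petersen graph. Viewing the Petersen graph as the Kneser graph K(5,2) — vertices are 2-subsets of {1,…,5}, edges join disjoint pairs — its automorphisms are exactly the permutations of the 5-element set, so Aut ≅ S_5 of order 120.

120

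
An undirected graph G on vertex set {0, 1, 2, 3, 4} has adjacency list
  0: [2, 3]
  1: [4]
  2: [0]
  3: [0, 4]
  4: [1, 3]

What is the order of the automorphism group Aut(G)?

The degree sequence is [2, 1, 1, 2, 2]; the two degree-1 vertices 1 and 2 are the ends of a path, so G = P_5. The only nontrivial automorphism of a path is the end-to-end reflection, so Aut(G) ≅ Z_2.

2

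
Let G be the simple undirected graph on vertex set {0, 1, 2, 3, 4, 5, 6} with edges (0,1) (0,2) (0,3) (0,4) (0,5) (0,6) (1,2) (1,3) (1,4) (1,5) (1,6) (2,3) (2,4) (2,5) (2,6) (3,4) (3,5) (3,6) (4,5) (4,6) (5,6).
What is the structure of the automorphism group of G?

the symmetric group on 7 letters

Every vertex has degree 6, so G is the complete graph K_7. Every bijection on the vertex set is an automorphism of K_7; hence Aut(K_7) ≅ S_7, order 5040.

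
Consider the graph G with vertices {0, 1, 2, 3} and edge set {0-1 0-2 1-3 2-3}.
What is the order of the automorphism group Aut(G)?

G is 2-regular and bipartite with parts {0, 3} and {1, 2} (each part is independent and every cross-pair is an edge), so G = K_{2,2}. Each part can be permuted independently (S_2 × S_2) and the two equal-size parts can also be swapped, giving (S_2 × S_2) ⋊ Z_2 of order 2·(2!)² = 8.

8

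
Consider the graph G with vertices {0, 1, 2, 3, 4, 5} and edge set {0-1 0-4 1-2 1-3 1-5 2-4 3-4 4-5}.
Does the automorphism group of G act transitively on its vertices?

No

Automorphisms preserve degree, but G has vertices of degree 2 and vertices of degree 4; no automorphism maps one to the other, so G is not vertex-transitive.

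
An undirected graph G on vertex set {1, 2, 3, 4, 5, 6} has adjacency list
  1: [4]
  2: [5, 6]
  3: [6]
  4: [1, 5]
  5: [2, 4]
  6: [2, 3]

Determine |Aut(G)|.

2

The degree sequence is [1, 2, 1, 2, 2, 2]; the two degree-1 vertices 1 and 3 are the ends of a path, so G = P_6. The only nontrivial automorphism of a path is the end-to-end reflection, so Aut(G) ≅ Z_2.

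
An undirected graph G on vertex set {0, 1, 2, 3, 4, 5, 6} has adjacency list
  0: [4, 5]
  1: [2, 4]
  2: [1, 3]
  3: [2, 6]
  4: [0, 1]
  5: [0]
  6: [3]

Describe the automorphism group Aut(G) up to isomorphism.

The degree sequence is [2, 2, 2, 2, 2, 1, 1]; the two degree-1 vertices 5 and 6 are the ends of a path, so G = P_7. A path has exactly one nontrivial symmetry — reversal — giving Aut(G) of order 2.

C_2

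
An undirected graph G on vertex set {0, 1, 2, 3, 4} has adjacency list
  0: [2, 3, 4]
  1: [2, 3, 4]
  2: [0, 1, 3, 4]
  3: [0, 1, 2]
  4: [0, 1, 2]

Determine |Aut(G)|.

8

Vertex 2 is the unique vertex of degree 4; the remaining 4 vertices each have degree 3 and induce a cycle, so G is the wheel on 5 vertices with hub 2. Every automorphism fixes the hub and acts on the rim 4-cycle, so Aut(G) ≅ Aut(C_4) = D_4 of order 8.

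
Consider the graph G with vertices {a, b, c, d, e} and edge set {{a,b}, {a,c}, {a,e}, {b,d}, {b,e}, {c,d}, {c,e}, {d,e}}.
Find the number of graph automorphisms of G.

Vertex e is the unique vertex of degree 4; the remaining 4 vertices each have degree 3 and induce a cycle, so G is the wheel on 5 vertices with hub e. Every automorphism fixes the hub and acts on the rim 4-cycle, so Aut(G) ≅ Aut(C_4) = D_4 of order 8.

8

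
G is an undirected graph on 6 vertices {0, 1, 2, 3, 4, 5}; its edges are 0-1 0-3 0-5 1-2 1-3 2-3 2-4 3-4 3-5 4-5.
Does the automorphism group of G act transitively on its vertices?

No

Vertex 3 is the only vertex of degree 5, so every automorphism fixes it; G is not vertex-transitive.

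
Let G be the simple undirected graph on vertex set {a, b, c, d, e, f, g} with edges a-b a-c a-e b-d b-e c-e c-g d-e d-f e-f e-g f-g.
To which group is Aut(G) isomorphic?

D_6

Vertex e is the unique vertex of degree 6; the remaining 6 vertices each have degree 3 and induce a cycle, so G is the wheel on 7 vertices with hub e. Every automorphism fixes the hub and acts on the rim 6-cycle, so Aut(G) ≅ Aut(C_6) = D_6 of order 12.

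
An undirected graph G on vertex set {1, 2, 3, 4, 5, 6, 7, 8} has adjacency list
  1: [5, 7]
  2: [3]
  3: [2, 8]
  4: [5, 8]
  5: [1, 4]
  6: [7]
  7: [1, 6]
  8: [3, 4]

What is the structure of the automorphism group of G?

The degree sequence is [2, 1, 2, 2, 2, 1, 2, 2]; the two degree-1 vertices 2 and 6 are the ends of a path, so G = P_8. The only nontrivial automorphism of a path is the end-to-end reflection, so Aut(G) ≅ Z_2.

the cyclic group of order 2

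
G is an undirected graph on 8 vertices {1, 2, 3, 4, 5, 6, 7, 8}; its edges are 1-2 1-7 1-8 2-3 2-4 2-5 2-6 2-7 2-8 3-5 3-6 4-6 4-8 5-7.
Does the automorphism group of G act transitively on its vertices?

Vertex 2 is the only vertex of degree 7, so every automorphism fixes it; G is not vertex-transitive.

No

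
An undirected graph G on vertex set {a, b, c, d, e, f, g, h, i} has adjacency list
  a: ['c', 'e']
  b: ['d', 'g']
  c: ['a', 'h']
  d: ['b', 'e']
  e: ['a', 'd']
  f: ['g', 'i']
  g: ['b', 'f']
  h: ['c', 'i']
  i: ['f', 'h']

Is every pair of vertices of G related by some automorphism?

Yes

Every vertex has degree 2 and the graph is connected, so G is the 9-cycle C_9. C_9 has 9 rotations and 9 reflections, so Aut(C_9) ≅ D_9 of order 18. This group acts transitively on the 9 vertices.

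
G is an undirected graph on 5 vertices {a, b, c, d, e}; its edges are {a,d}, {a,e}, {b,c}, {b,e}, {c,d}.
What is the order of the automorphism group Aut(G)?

10

G is 2-regular and connected on 5 vertices, i.e. the cycle C_5. The automorphisms of the 5-cycle are exactly the symmetries of a regular 5-gon: the dihedral group D_5, |D_5| = 10.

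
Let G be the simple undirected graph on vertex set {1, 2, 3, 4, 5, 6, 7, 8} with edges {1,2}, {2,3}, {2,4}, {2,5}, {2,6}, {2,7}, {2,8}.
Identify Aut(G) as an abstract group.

S_7

Vertex 2 has degree 7 and every other vertex has degree 1, so G is the star K_{1,7} with centre 2. The 7 leaves are pairwise interchangeable while the centre is fixed, giving Aut(G) = S_7.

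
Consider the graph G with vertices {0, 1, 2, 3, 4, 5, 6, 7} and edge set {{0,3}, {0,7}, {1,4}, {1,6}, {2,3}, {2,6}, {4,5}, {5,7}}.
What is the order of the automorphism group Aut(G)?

16

G is 2-regular and connected on 8 vertices, i.e. the cycle C_8. C_8 has 8 rotations and 8 reflections, so Aut(C_8) ≅ D_8 of order 16.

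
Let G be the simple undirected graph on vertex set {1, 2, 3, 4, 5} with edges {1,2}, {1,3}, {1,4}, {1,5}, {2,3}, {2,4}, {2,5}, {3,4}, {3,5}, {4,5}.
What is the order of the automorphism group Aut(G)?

All 5 vertices are pairwise adjacent: G = K_5. Any permutation of the 5 vertices preserves K_5, so Aut(K_5) = S_5 of order 5! = 120.

120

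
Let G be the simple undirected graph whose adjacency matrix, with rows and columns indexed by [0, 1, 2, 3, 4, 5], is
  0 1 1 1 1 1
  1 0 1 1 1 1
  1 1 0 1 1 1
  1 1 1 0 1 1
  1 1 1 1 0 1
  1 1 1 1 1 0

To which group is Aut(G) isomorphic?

the symmetric group on 6 letters

Every vertex has degree 5, so G is the complete graph K_6. Any permutation of the 6 vertices preserves K_6, so Aut(K_6) = S_6 of order 6! = 720.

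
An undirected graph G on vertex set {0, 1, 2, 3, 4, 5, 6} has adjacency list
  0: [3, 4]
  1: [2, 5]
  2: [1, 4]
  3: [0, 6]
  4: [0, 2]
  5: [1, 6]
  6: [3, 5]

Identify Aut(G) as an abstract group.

Every vertex has degree 2 and the graph is connected, so G is the 7-cycle C_7. C_7 has 7 rotations and 7 reflections, so Aut(C_7) ≅ D_7 of order 14.

the dihedral group of order 14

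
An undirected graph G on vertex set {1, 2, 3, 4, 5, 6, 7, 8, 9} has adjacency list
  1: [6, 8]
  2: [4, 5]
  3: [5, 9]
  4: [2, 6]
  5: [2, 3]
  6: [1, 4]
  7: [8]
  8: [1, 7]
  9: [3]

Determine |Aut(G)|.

2

The degree sequence is [2, 2, 2, 2, 2, 2, 1, 2, 1]; the two degree-1 vertices 7 and 9 are the ends of a path, so G = P_9. The only nontrivial automorphism of a path is the end-to-end reflection, so Aut(G) ≅ Z_2.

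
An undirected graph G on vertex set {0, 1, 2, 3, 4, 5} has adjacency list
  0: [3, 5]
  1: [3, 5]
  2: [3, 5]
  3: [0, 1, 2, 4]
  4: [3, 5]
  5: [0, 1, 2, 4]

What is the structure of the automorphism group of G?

S_2 × S_4

The vertices split by degree into {3, 5} (degree 4) and {0, 1, 2, 4} (degree 2); every edge runs between the two parts, so G is the complete bipartite graph K_{2,4}. The parts have unequal sizes, so no automorphism swaps them; each part is permuted independently, giving S_2 × S_4 of order 2!·4! = 48.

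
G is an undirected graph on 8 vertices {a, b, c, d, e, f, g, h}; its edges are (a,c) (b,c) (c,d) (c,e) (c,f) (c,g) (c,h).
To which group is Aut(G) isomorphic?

Vertex c has degree 7 and every other vertex has degree 1, so G is the star K_{1,7} with centre c. Any automorphism fixes the centre and permutes the 7 leaves freely, so Aut(G) ≅ S_7 of order 7! = 5040.

the symmetric group on 7 letters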